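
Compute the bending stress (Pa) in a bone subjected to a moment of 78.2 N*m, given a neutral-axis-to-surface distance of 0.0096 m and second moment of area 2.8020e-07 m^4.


sigma = M * c / I
sigma = 78.2 * 0.0096 / 2.8020e-07
M * c = 0.7507
sigma = 2.6792e+06


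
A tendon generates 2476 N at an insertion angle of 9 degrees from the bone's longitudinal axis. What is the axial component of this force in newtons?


F_eff = F_tendon * cos(theta)
theta = 9 deg = 0.1571 rad
cos(theta) = 0.9877
F_eff = 2476 * 0.9877
F_eff = 2445.5163


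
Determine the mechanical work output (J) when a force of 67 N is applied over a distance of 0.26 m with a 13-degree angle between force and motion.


W = F * d * cos(theta)
theta = 13 deg = 0.2269 rad
cos(theta) = 0.9744
W = 67 * 0.26 * 0.9744
W = 16.9735


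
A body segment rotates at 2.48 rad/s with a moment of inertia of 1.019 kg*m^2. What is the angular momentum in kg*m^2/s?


L = I * omega
L = 1.019 * 2.48
L = 2.5271


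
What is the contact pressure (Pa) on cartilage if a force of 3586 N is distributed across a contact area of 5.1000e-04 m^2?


P = F / A
P = 3586 / 5.1000e-04
P = 7.0314e+06


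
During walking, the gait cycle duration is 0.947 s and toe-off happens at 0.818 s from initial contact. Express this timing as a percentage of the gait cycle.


pct = (event_time / cycle_time) * 100
pct = (0.818 / 0.947) * 100
ratio = 0.8638
pct = 86.3780


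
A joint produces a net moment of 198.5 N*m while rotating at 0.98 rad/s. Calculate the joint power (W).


P = M * omega
P = 198.5 * 0.98
P = 194.5300


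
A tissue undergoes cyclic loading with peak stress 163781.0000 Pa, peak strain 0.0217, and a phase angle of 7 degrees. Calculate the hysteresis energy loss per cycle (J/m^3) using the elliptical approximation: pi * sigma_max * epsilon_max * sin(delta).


E_loss = pi * sigma_max * epsilon_max * sin(delta)
delta = 7 deg = 0.1222 rad
sin(delta) = 0.1219
E_loss = pi * 163781.0000 * 0.0217 * 0.1219
E_loss = 1360.7163


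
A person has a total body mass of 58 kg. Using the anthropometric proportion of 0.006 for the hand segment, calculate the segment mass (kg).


m_segment = body_mass * fraction
m_segment = 58 * 0.006
m_segment = 0.3480


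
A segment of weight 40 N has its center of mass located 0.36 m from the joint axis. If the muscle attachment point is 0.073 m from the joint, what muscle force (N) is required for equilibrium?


F_muscle = W * d_load / d_muscle
F_muscle = 40 * 0.36 / 0.073
Numerator = 14.4000
F_muscle = 197.2603


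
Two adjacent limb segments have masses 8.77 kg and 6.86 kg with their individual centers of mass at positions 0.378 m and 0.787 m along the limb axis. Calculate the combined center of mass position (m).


COM = (m1*x1 + m2*x2) / (m1 + m2)
COM = (8.77*0.378 + 6.86*0.787) / (8.77 + 6.86)
Numerator = 8.7139
Denominator = 15.6300
COM = 0.5575


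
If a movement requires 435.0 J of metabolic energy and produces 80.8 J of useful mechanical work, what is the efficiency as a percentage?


eta = (W_mech / E_meta) * 100
eta = (80.8 / 435.0) * 100
ratio = 0.1857
eta = 18.5747


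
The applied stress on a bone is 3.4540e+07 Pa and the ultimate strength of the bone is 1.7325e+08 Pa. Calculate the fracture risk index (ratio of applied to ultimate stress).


FRI = applied / ultimate
FRI = 3.4540e+07 / 1.7325e+08
FRI = 0.1994


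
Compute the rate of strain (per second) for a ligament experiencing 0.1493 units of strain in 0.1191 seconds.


strain_rate = delta_strain / delta_t
strain_rate = 0.1493 / 0.1191
strain_rate = 1.2536


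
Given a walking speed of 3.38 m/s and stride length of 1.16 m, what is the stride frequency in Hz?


f = v / stride_length
f = 3.38 / 1.16
f = 2.9138


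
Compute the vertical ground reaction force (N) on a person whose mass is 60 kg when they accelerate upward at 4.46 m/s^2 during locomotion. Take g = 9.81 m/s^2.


GRF = m * (g + a)
GRF = 60 * (9.81 + 4.46)
GRF = 60 * 14.2700
GRF = 856.2000


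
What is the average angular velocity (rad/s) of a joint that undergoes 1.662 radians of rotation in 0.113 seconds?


omega = delta_theta / delta_t
omega = 1.662 / 0.113
omega = 14.7080


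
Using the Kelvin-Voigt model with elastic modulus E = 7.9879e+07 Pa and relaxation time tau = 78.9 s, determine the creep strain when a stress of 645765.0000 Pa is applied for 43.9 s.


epsilon(t) = (sigma/E) * (1 - exp(-t/tau))
sigma/E = 645765.0000 / 7.9879e+07 = 0.0081
exp(-t/tau) = exp(-43.9 / 78.9) = 0.5733
epsilon = 0.0081 * (1 - 0.5733)
epsilon = 0.0034


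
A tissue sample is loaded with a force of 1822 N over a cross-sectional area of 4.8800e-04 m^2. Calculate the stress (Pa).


stress = F / A
stress = 1822 / 4.8800e-04
stress = 3.7336e+06


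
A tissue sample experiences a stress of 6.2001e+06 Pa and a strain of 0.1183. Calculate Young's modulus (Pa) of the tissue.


E = stress / strain
E = 6.2001e+06 / 0.1183
E = 5.2410e+07


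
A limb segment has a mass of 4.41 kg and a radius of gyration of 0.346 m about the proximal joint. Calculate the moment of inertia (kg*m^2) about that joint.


I = m * k^2
I = 4.41 * 0.346^2
k^2 = 0.1197
I = 0.5279


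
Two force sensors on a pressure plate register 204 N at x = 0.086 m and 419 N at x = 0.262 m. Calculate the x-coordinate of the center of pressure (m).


COP_x = (F1*x1 + F2*x2) / (F1 + F2)
COP_x = (204*0.086 + 419*0.262) / (204 + 419)
Numerator = 127.3220
Denominator = 623
COP_x = 0.2044


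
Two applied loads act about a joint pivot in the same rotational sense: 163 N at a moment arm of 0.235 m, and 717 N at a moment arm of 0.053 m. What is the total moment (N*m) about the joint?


M = F1 * d1 + F2 * d2
M = 163 * 0.235 + 717 * 0.053
M = 38.3050 + 38.0010
M = 76.3060


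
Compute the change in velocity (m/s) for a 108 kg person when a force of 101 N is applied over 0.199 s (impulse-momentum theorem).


J = F * dt = 101 * 0.199 = 20.0990 N*s
delta_v = J / m
delta_v = 20.0990 / 108
delta_v = 0.1861


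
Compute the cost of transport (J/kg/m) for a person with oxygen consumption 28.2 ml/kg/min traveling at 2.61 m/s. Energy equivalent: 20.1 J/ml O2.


Power per kg = VO2 * 20.1 / 60
Power per kg = 28.2 * 20.1 / 60 = 9.4470 W/kg
Cost = power_per_kg / speed
Cost = 9.4470 / 2.61
Cost = 3.6195


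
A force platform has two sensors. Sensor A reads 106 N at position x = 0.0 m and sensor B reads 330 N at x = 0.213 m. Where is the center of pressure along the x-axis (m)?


COP_x = (F1*x1 + F2*x2) / (F1 + F2)
COP_x = (106*0.0 + 330*0.213) / (106 + 330)
Numerator = 70.2900
Denominator = 436
COP_x = 0.1612


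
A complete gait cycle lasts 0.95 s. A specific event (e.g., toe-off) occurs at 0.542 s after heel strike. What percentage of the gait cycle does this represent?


pct = (event_time / cycle_time) * 100
pct = (0.542 / 0.95) * 100
ratio = 0.5705
pct = 57.0526


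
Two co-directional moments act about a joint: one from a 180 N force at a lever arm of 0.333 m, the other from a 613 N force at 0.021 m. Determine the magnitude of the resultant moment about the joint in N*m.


M = F1 * d1 + F2 * d2
M = 180 * 0.333 + 613 * 0.021
M = 59.9400 + 12.8730
M = 72.8130


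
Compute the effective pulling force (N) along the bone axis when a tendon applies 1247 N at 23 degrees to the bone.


F_eff = F_tendon * cos(theta)
theta = 23 deg = 0.4014 rad
cos(theta) = 0.9205
F_eff = 1247 * 0.9205
F_eff = 1147.8696


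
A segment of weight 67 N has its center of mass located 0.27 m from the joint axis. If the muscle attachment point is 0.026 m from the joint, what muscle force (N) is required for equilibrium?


F_muscle = W * d_load / d_muscle
F_muscle = 67 * 0.27 / 0.026
Numerator = 18.0900
F_muscle = 695.7692


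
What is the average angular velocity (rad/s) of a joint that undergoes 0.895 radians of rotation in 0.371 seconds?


omega = delta_theta / delta_t
omega = 0.895 / 0.371
omega = 2.4124


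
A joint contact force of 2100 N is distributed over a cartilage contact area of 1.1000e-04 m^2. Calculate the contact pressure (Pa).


P = F / A
P = 2100 / 1.1000e-04
P = 1.9091e+07


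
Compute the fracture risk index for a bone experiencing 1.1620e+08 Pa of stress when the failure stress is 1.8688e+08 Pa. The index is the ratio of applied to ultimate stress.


FRI = applied / ultimate
FRI = 1.1620e+08 / 1.8688e+08
FRI = 0.6218


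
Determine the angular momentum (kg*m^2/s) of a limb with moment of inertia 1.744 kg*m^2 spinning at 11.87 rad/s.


L = I * omega
L = 1.744 * 11.87
L = 20.7013


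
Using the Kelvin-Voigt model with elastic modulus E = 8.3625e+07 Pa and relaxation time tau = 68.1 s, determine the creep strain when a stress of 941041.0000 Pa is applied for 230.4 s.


epsilon(t) = (sigma/E) * (1 - exp(-t/tau))
sigma/E = 941041.0000 / 8.3625e+07 = 0.0113
exp(-t/tau) = exp(-230.4 / 68.1) = 0.0339
epsilon = 0.0113 * (1 - 0.0339)
epsilon = 0.0109


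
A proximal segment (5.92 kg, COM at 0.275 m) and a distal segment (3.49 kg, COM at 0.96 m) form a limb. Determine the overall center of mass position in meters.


COM = (m1*x1 + m2*x2) / (m1 + m2)
COM = (5.92*0.275 + 3.49*0.96) / (5.92 + 3.49)
Numerator = 4.9784
Denominator = 9.4100
COM = 0.5291


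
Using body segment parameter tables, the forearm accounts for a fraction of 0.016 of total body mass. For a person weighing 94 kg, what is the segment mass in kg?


m_segment = body_mass * fraction
m_segment = 94 * 0.016
m_segment = 1.5040


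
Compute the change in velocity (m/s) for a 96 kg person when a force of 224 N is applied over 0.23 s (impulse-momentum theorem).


J = F * dt = 224 * 0.23 = 51.5200 N*s
delta_v = J / m
delta_v = 51.5200 / 96
delta_v = 0.5367


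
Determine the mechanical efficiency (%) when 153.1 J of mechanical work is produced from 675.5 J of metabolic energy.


eta = (W_mech / E_meta) * 100
eta = (153.1 / 675.5) * 100
ratio = 0.2266
eta = 22.6647


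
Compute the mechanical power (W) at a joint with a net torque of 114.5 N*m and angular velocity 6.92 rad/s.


P = M * omega
P = 114.5 * 6.92
P = 792.3400


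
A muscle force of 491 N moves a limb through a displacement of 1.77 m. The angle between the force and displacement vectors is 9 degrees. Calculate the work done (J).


W = F * d * cos(theta)
theta = 9 deg = 0.1571 rad
cos(theta) = 0.9877
W = 491 * 1.77 * 0.9877
W = 858.3703


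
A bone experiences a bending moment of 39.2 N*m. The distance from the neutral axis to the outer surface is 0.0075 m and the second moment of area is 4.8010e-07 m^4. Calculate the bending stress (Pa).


sigma = M * c / I
sigma = 39.2 * 0.0075 / 4.8010e-07
M * c = 0.2940
sigma = 612372.4224


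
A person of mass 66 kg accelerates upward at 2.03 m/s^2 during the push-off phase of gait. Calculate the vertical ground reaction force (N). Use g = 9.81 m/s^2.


GRF = m * (g + a)
GRF = 66 * (9.81 + 2.03)
GRF = 66 * 11.8400
GRF = 781.4400


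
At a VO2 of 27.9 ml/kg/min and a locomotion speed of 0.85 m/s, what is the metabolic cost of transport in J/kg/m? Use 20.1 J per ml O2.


Power per kg = VO2 * 20.1 / 60
Power per kg = 27.9 * 20.1 / 60 = 9.3465 W/kg
Cost = power_per_kg / speed
Cost = 9.3465 / 0.85
Cost = 10.9959


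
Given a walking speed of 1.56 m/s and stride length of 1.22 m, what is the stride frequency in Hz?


f = v / stride_length
f = 1.56 / 1.22
f = 1.2787


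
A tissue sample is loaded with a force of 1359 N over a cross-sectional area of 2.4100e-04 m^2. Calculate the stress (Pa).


stress = F / A
stress = 1359 / 2.4100e-04
stress = 5.6390e+06


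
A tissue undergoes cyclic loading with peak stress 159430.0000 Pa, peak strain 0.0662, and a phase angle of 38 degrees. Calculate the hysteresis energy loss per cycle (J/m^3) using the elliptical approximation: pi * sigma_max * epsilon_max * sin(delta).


E_loss = pi * sigma_max * epsilon_max * sin(delta)
delta = 38 deg = 0.6632 rad
sin(delta) = 0.6157
E_loss = pi * 159430.0000 * 0.0662 * 0.6157
E_loss = 20413.6135


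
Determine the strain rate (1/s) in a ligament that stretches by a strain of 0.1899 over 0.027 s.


strain_rate = delta_strain / delta_t
strain_rate = 0.1899 / 0.027
strain_rate = 7.0333


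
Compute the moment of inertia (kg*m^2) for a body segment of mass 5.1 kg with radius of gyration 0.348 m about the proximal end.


I = m * k^2
I = 5.1 * 0.348^2
k^2 = 0.1211
I = 0.6176


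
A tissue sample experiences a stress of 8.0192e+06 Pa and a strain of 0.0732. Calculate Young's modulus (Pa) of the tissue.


E = stress / strain
E = 8.0192e+06 / 0.0732
E = 1.0955e+08


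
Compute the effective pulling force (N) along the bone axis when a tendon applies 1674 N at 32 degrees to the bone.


F_eff = F_tendon * cos(theta)
theta = 32 deg = 0.5585 rad
cos(theta) = 0.8480
F_eff = 1674 * 0.8480
F_eff = 1419.6325


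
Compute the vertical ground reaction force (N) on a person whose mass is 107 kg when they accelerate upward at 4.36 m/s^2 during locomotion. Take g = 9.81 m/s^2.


GRF = m * (g + a)
GRF = 107 * (9.81 + 4.36)
GRF = 107 * 14.1700
GRF = 1516.1900


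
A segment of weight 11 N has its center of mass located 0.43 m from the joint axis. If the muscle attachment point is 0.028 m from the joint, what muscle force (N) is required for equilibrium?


F_muscle = W * d_load / d_muscle
F_muscle = 11 * 0.43 / 0.028
Numerator = 4.7300
F_muscle = 168.9286


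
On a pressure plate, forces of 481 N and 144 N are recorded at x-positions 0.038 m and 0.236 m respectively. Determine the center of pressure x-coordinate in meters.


COP_x = (F1*x1 + F2*x2) / (F1 + F2)
COP_x = (481*0.038 + 144*0.236) / (481 + 144)
Numerator = 52.2620
Denominator = 625
COP_x = 0.0836


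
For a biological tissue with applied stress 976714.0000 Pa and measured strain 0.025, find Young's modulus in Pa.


E = stress / strain
E = 976714.0000 / 0.025
E = 3.9069e+07


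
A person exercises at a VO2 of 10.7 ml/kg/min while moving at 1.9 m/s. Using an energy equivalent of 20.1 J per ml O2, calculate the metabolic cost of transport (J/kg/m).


Power per kg = VO2 * 20.1 / 60
Power per kg = 10.7 * 20.1 / 60 = 3.5845 W/kg
Cost = power_per_kg / speed
Cost = 3.5845 / 1.9
Cost = 1.8866


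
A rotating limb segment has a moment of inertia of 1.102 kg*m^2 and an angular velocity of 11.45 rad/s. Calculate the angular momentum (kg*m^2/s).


L = I * omega
L = 1.102 * 11.45
L = 12.6179


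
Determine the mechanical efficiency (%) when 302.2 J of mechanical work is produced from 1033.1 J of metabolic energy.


eta = (W_mech / E_meta) * 100
eta = (302.2 / 1033.1) * 100
ratio = 0.2925
eta = 29.2518


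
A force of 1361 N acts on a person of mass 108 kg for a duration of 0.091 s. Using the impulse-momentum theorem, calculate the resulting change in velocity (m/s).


J = F * dt = 1361 * 0.091 = 123.8510 N*s
delta_v = J / m
delta_v = 123.8510 / 108
delta_v = 1.1468


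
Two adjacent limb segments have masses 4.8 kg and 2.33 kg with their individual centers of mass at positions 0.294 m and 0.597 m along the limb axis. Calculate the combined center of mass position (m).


COM = (m1*x1 + m2*x2) / (m1 + m2)
COM = (4.8*0.294 + 2.33*0.597) / (4.8 + 2.33)
Numerator = 2.8022
Denominator = 7.1300
COM = 0.3930


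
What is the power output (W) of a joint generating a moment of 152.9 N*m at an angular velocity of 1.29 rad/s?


P = M * omega
P = 152.9 * 1.29
P = 197.2410


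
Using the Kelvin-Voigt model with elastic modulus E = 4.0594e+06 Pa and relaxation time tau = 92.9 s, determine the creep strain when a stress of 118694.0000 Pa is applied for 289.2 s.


epsilon(t) = (sigma/E) * (1 - exp(-t/tau))
sigma/E = 118694.0000 / 4.0594e+06 = 0.0292
exp(-t/tau) = exp(-289.2 / 92.9) = 0.0445
epsilon = 0.0292 * (1 - 0.0445)
epsilon = 0.0279


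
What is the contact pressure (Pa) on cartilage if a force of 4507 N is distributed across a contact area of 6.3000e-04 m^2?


P = F / A
P = 4507 / 6.3000e-04
P = 7.1540e+06


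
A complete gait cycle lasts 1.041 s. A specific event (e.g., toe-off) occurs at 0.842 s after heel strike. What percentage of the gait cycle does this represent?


pct = (event_time / cycle_time) * 100
pct = (0.842 / 1.041) * 100
ratio = 0.8088
pct = 80.8838


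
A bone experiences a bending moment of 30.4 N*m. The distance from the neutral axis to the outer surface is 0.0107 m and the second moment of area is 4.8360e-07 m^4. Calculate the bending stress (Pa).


sigma = M * c / I
sigma = 30.4 * 0.0107 / 4.8360e-07
M * c = 0.3253
sigma = 672622.0017


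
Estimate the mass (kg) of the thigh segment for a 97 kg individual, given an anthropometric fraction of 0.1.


m_segment = body_mass * fraction
m_segment = 97 * 0.1
m_segment = 9.7000


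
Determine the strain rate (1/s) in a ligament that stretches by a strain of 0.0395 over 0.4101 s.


strain_rate = delta_strain / delta_t
strain_rate = 0.0395 / 0.4101
strain_rate = 0.0963


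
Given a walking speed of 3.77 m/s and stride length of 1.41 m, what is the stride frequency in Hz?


f = v / stride_length
f = 3.77 / 1.41
f = 2.6738


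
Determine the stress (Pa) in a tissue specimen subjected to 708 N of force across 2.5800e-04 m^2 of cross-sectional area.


stress = F / A
stress = 708 / 2.5800e-04
stress = 2.7442e+06


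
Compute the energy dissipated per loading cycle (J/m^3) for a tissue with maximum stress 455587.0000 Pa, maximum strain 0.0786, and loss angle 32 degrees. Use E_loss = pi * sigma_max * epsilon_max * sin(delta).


E_loss = pi * sigma_max * epsilon_max * sin(delta)
delta = 32 deg = 0.5585 rad
sin(delta) = 0.5299
E_loss = pi * 455587.0000 * 0.0786 * 0.5299
E_loss = 59614.7119


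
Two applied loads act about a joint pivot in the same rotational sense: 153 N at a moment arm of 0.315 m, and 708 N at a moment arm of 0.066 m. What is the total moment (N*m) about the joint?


M = F1 * d1 + F2 * d2
M = 153 * 0.315 + 708 * 0.066
M = 48.1950 + 46.7280
M = 94.9230


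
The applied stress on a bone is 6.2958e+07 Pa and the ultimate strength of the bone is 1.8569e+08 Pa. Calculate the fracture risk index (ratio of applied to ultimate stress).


FRI = applied / ultimate
FRI = 6.2958e+07 / 1.8569e+08
FRI = 0.3390


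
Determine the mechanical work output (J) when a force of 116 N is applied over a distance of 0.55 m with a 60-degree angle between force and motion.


W = F * d * cos(theta)
theta = 60 deg = 1.0472 rad
cos(theta) = 0.5000
W = 116 * 0.55 * 0.5000
W = 31.9000


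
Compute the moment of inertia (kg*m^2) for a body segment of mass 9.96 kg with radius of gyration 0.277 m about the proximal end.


I = m * k^2
I = 9.96 * 0.277^2
k^2 = 0.0767
I = 0.7642


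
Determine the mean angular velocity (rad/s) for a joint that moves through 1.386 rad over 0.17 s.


omega = delta_theta / delta_t
omega = 1.386 / 0.17
omega = 8.1529


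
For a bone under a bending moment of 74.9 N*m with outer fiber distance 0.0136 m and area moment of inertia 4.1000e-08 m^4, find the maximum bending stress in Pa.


sigma = M * c / I
sigma = 74.9 * 0.0136 / 4.1000e-08
M * c = 1.0186
sigma = 2.4845e+07


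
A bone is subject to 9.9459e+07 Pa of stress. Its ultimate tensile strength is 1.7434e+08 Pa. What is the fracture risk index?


FRI = applied / ultimate
FRI = 9.9459e+07 / 1.7434e+08
FRI = 0.5705


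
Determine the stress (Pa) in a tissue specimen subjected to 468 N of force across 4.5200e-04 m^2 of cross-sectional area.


stress = F / A
stress = 468 / 4.5200e-04
stress = 1.0354e+06


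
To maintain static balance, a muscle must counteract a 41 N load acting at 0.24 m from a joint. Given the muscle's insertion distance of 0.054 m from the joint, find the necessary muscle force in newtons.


F_muscle = W * d_load / d_muscle
F_muscle = 41 * 0.24 / 0.054
Numerator = 9.8400
F_muscle = 182.2222


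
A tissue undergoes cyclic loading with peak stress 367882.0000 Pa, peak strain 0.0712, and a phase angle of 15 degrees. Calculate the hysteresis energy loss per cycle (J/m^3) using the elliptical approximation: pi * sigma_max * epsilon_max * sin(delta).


E_loss = pi * sigma_max * epsilon_max * sin(delta)
delta = 15 deg = 0.2618 rad
sin(delta) = 0.2588
E_loss = pi * 367882.0000 * 0.0712 * 0.2588
E_loss = 21297.7947


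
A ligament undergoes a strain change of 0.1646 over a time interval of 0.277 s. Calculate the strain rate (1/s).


strain_rate = delta_strain / delta_t
strain_rate = 0.1646 / 0.277
strain_rate = 0.5942


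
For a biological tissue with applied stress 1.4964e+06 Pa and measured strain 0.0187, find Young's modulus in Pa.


E = stress / strain
E = 1.4964e+06 / 0.0187
E = 8.0021e+07


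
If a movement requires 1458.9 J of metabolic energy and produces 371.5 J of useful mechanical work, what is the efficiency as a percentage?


eta = (W_mech / E_meta) * 100
eta = (371.5 / 1458.9) * 100
ratio = 0.2546
eta = 25.4644


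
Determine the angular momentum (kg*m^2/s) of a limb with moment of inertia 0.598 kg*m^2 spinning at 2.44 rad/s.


L = I * omega
L = 0.598 * 2.44
L = 1.4591


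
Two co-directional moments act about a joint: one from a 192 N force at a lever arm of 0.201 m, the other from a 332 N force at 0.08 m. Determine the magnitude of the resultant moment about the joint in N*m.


M = F1 * d1 + F2 * d2
M = 192 * 0.201 + 332 * 0.08
M = 38.5920 + 26.5600
M = 65.1520


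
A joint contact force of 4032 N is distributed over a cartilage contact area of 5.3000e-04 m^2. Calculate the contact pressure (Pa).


P = F / A
P = 4032 / 5.3000e-04
P = 7.6075e+06


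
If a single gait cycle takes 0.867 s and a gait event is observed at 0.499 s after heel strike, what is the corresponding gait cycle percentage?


pct = (event_time / cycle_time) * 100
pct = (0.499 / 0.867) * 100
ratio = 0.5755
pct = 57.5548


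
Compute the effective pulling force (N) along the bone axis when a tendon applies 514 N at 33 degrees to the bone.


F_eff = F_tendon * cos(theta)
theta = 33 deg = 0.5760 rad
cos(theta) = 0.8387
F_eff = 514 * 0.8387
F_eff = 431.0767


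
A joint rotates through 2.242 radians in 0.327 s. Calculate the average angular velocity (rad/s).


omega = delta_theta / delta_t
omega = 2.242 / 0.327
omega = 6.8563


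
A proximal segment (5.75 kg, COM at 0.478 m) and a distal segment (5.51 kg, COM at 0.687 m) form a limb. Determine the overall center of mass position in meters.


COM = (m1*x1 + m2*x2) / (m1 + m2)
COM = (5.75*0.478 + 5.51*0.687) / (5.75 + 5.51)
Numerator = 6.5339
Denominator = 11.2600
COM = 0.5803


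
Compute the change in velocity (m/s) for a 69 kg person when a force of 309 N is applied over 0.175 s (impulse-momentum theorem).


J = F * dt = 309 * 0.175 = 54.0750 N*s
delta_v = J / m
delta_v = 54.0750 / 69
delta_v = 0.7837


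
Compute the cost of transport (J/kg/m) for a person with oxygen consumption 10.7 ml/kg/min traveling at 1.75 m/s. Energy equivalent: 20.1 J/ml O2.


Power per kg = VO2 * 20.1 / 60
Power per kg = 10.7 * 20.1 / 60 = 3.5845 W/kg
Cost = power_per_kg / speed
Cost = 3.5845 / 1.75
Cost = 2.0483


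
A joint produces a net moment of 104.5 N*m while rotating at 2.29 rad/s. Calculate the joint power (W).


P = M * omega
P = 104.5 * 2.29
P = 239.3050


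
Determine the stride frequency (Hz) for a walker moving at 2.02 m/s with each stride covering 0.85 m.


f = v / stride_length
f = 2.02 / 0.85
f = 2.3765


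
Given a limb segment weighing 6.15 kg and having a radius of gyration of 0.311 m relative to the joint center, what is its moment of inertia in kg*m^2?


I = m * k^2
I = 6.15 * 0.311^2
k^2 = 0.0967
I = 0.5948


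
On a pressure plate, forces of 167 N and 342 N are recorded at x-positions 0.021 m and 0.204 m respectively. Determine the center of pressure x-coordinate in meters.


COP_x = (F1*x1 + F2*x2) / (F1 + F2)
COP_x = (167*0.021 + 342*0.204) / (167 + 342)
Numerator = 73.2750
Denominator = 509
COP_x = 0.1440


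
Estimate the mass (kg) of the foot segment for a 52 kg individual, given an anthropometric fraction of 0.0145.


m_segment = body_mass * fraction
m_segment = 52 * 0.0145
m_segment = 0.7540


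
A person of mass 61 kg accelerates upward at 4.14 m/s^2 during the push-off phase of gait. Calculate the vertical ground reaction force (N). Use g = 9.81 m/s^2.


GRF = m * (g + a)
GRF = 61 * (9.81 + 4.14)
GRF = 61 * 13.9500
GRF = 850.9500


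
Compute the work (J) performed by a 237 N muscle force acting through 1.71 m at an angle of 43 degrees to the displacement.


W = F * d * cos(theta)
theta = 43 deg = 0.7505 rad
cos(theta) = 0.7314
W = 237 * 1.71 * 0.7314
W = 296.3957


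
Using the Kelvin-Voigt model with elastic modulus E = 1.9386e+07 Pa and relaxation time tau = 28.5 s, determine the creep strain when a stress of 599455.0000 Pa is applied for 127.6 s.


epsilon(t) = (sigma/E) * (1 - exp(-t/tau))
sigma/E = 599455.0000 / 1.9386e+07 = 0.0309
exp(-t/tau) = exp(-127.6 / 28.5) = 0.0114
epsilon = 0.0309 * (1 - 0.0114)
epsilon = 0.0306


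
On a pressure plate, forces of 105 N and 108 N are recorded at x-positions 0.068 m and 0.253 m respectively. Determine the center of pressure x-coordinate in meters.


COP_x = (F1*x1 + F2*x2) / (F1 + F2)
COP_x = (105*0.068 + 108*0.253) / (105 + 108)
Numerator = 34.4640
Denominator = 213
COP_x = 0.1618


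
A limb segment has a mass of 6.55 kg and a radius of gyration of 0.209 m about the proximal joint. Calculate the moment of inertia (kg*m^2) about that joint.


I = m * k^2
I = 6.55 * 0.209^2
k^2 = 0.0437
I = 0.2861


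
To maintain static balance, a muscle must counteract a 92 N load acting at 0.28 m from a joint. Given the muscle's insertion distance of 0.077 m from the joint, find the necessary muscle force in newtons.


F_muscle = W * d_load / d_muscle
F_muscle = 92 * 0.28 / 0.077
Numerator = 25.7600
F_muscle = 334.5455


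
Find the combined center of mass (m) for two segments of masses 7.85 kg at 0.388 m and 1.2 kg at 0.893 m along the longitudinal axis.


COM = (m1*x1 + m2*x2) / (m1 + m2)
COM = (7.85*0.388 + 1.2*0.893) / (7.85 + 1.2)
Numerator = 4.1174
Denominator = 9.0500
COM = 0.4550


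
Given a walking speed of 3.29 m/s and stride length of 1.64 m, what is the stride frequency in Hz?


f = v / stride_length
f = 3.29 / 1.64
f = 2.0061


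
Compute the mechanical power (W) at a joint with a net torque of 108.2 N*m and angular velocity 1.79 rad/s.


P = M * omega
P = 108.2 * 1.79
P = 193.6780


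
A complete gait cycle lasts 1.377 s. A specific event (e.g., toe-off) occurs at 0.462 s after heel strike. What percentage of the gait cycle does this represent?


pct = (event_time / cycle_time) * 100
pct = (0.462 / 1.377) * 100
ratio = 0.3355
pct = 33.5512


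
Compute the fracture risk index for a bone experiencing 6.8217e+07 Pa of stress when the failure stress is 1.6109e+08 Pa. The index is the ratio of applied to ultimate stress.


FRI = applied / ultimate
FRI = 6.8217e+07 / 1.6109e+08
FRI = 0.4235


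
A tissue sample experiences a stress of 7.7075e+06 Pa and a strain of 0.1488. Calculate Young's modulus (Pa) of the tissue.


E = stress / strain
E = 7.7075e+06 / 0.1488
E = 5.1798e+07


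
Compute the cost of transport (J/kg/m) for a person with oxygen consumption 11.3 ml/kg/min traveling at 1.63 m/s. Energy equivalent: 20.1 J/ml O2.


Power per kg = VO2 * 20.1 / 60
Power per kg = 11.3 * 20.1 / 60 = 3.7855 W/kg
Cost = power_per_kg / speed
Cost = 3.7855 / 1.63
Cost = 2.3224


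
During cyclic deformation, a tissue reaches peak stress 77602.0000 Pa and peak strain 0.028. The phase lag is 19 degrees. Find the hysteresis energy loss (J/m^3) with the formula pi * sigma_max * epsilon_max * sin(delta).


E_loss = pi * sigma_max * epsilon_max * sin(delta)
delta = 19 deg = 0.3316 rad
sin(delta) = 0.3256
E_loss = pi * 77602.0000 * 0.028 * 0.3256
E_loss = 2222.4026


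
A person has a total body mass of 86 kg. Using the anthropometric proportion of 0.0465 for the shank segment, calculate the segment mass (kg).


m_segment = body_mass * fraction
m_segment = 86 * 0.0465
m_segment = 3.9990


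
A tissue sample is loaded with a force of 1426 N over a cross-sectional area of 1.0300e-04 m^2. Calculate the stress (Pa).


stress = F / A
stress = 1426 / 1.0300e-04
stress = 1.3845e+07


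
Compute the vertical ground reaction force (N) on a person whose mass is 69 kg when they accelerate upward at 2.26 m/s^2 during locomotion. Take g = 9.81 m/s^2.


GRF = m * (g + a)
GRF = 69 * (9.81 + 2.26)
GRF = 69 * 12.0700
GRF = 832.8300


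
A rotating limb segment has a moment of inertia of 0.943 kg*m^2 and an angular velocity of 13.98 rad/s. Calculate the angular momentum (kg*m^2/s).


L = I * omega
L = 0.943 * 13.98
L = 13.1831


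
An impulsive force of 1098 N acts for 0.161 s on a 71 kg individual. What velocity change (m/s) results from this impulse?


J = F * dt = 1098 * 0.161 = 176.7780 N*s
delta_v = J / m
delta_v = 176.7780 / 71
delta_v = 2.4898


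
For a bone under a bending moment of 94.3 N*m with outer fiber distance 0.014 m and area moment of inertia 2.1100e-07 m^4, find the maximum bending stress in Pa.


sigma = M * c / I
sigma = 94.3 * 0.014 / 2.1100e-07
M * c = 1.3202
sigma = 6.2569e+06


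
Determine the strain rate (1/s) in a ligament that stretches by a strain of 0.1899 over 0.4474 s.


strain_rate = delta_strain / delta_t
strain_rate = 0.1899 / 0.4474
strain_rate = 0.4245


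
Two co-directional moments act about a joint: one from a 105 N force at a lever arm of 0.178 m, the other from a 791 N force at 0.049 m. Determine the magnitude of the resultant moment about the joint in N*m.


M = F1 * d1 + F2 * d2
M = 105 * 0.178 + 791 * 0.049
M = 18.6900 + 38.7590
M = 57.4490


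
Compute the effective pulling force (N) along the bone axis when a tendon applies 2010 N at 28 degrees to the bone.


F_eff = F_tendon * cos(theta)
theta = 28 deg = 0.4887 rad
cos(theta) = 0.8829
F_eff = 2010 * 0.8829
F_eff = 1774.7247


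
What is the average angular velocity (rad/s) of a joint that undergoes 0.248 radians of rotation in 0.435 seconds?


omega = delta_theta / delta_t
omega = 0.248 / 0.435
omega = 0.5701


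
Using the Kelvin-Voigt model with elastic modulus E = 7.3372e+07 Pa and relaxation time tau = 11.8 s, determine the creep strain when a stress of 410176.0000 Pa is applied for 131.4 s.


epsilon(t) = (sigma/E) * (1 - exp(-t/tau))
sigma/E = 410176.0000 / 7.3372e+07 = 0.0056
exp(-t/tau) = exp(-131.4 / 11.8) = 1.4584e-05
epsilon = 0.0056 * (1 - 1.4584e-05)
epsilon = 0.0056


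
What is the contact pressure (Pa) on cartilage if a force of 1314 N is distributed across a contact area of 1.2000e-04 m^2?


P = F / A
P = 1314 / 1.2000e-04
P = 1.0950e+07


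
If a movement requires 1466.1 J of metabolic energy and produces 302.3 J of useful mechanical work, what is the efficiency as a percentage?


eta = (W_mech / E_meta) * 100
eta = (302.3 / 1466.1) * 100
ratio = 0.2062
eta = 20.6193


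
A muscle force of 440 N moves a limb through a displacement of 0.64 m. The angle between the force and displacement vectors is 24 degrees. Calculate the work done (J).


W = F * d * cos(theta)
theta = 24 deg = 0.4189 rad
cos(theta) = 0.9135
W = 440 * 0.64 * 0.9135
W = 257.2544


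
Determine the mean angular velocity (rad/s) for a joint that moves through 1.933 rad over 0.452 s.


omega = delta_theta / delta_t
omega = 1.933 / 0.452
omega = 4.2765


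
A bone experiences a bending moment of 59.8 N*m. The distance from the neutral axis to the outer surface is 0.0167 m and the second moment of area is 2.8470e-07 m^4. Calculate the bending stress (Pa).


sigma = M * c / I
sigma = 59.8 * 0.0167 / 2.8470e-07
M * c = 0.9987
sigma = 3.5078e+06


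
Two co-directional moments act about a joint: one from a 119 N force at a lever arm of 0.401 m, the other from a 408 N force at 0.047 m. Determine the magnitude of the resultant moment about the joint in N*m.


M = F1 * d1 + F2 * d2
M = 119 * 0.401 + 408 * 0.047
M = 47.7190 + 19.1760
M = 66.8950


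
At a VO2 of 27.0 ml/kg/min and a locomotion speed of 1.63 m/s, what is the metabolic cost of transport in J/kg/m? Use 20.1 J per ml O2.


Power per kg = VO2 * 20.1 / 60
Power per kg = 27.0 * 20.1 / 60 = 9.0450 W/kg
Cost = power_per_kg / speed
Cost = 9.0450 / 1.63
Cost = 5.5491


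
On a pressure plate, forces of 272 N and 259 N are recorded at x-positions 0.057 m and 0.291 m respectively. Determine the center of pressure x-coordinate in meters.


COP_x = (F1*x1 + F2*x2) / (F1 + F2)
COP_x = (272*0.057 + 259*0.291) / (272 + 259)
Numerator = 90.8730
Denominator = 531
COP_x = 0.1711


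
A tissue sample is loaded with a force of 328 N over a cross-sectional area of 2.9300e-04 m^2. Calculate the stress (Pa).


stress = F / A
stress = 328 / 2.9300e-04
stress = 1.1195e+06


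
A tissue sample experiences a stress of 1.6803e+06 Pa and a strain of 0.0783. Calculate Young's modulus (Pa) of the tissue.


E = stress / strain
E = 1.6803e+06 / 0.0783
E = 2.1460e+07


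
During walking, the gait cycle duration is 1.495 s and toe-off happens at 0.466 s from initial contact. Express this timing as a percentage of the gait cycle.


pct = (event_time / cycle_time) * 100
pct = (0.466 / 1.495) * 100
ratio = 0.3117
pct = 31.1706


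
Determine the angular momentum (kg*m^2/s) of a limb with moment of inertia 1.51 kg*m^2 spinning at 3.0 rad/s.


L = I * omega
L = 1.51 * 3.0
L = 4.5300


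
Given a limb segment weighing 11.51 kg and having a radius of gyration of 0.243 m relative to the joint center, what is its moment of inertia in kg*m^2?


I = m * k^2
I = 11.51 * 0.243^2
k^2 = 0.0590
I = 0.6797


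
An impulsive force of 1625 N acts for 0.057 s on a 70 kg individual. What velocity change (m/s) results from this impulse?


J = F * dt = 1625 * 0.057 = 92.6250 N*s
delta_v = J / m
delta_v = 92.6250 / 70
delta_v = 1.3232


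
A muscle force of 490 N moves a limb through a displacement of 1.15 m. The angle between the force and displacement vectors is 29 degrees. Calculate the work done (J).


W = F * d * cos(theta)
theta = 29 deg = 0.5061 rad
cos(theta) = 0.8746
W = 490 * 1.15 * 0.8746
W = 492.8482


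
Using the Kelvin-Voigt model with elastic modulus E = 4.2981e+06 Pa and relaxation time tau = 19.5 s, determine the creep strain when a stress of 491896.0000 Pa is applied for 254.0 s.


epsilon(t) = (sigma/E) * (1 - exp(-t/tau))
sigma/E = 491896.0000 / 4.2981e+06 = 0.1144
exp(-t/tau) = exp(-254.0 / 19.5) = 2.2031e-06
epsilon = 0.1144 * (1 - 2.2031e-06)
epsilon = 0.1144


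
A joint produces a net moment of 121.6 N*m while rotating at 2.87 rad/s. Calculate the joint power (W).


P = M * omega
P = 121.6 * 2.87
P = 348.9920


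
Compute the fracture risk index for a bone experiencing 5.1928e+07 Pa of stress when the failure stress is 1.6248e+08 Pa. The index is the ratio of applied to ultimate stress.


FRI = applied / ultimate
FRI = 5.1928e+07 / 1.6248e+08
FRI = 0.3196


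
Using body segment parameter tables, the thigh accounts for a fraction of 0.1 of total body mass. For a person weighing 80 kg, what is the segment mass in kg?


m_segment = body_mass * fraction
m_segment = 80 * 0.1
m_segment = 8.0000


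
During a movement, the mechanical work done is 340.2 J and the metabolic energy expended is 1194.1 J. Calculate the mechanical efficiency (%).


eta = (W_mech / E_meta) * 100
eta = (340.2 / 1194.1) * 100
ratio = 0.2849
eta = 28.4901


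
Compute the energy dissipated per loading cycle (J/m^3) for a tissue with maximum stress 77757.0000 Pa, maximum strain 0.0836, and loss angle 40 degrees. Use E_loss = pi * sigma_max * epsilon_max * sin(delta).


E_loss = pi * sigma_max * epsilon_max * sin(delta)
delta = 40 deg = 0.6981 rad
sin(delta) = 0.6428
E_loss = pi * 77757.0000 * 0.0836 * 0.6428
E_loss = 13126.9292


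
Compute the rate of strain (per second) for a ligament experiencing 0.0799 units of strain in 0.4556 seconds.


strain_rate = delta_strain / delta_t
strain_rate = 0.0799 / 0.4556
strain_rate = 0.1754


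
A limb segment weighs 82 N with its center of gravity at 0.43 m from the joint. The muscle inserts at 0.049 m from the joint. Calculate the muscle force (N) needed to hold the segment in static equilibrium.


F_muscle = W * d_load / d_muscle
F_muscle = 82 * 0.43 / 0.049
Numerator = 35.2600
F_muscle = 719.5918


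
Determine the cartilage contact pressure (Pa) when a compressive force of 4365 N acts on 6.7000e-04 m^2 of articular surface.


P = F / A
P = 4365 / 6.7000e-04
P = 6.5149e+06


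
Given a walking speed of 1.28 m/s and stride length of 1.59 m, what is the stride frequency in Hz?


f = v / stride_length
f = 1.28 / 1.59
f = 0.8050


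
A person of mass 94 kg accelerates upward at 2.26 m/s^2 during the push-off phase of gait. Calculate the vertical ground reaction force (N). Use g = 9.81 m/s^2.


GRF = m * (g + a)
GRF = 94 * (9.81 + 2.26)
GRF = 94 * 12.0700
GRF = 1134.5800


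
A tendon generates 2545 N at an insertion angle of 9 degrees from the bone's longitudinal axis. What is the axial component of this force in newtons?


F_eff = F_tendon * cos(theta)
theta = 9 deg = 0.1571 rad
cos(theta) = 0.9877
F_eff = 2545 * 0.9877
F_eff = 2513.6668


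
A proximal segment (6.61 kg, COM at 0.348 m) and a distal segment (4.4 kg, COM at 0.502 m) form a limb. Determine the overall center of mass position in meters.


COM = (m1*x1 + m2*x2) / (m1 + m2)
COM = (6.61*0.348 + 4.4*0.502) / (6.61 + 4.4)
Numerator = 4.5091
Denominator = 11.0100
COM = 0.4095


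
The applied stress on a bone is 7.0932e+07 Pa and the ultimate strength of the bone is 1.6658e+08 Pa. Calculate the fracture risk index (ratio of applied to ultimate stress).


FRI = applied / ultimate
FRI = 7.0932e+07 / 1.6658e+08
FRI = 0.4258


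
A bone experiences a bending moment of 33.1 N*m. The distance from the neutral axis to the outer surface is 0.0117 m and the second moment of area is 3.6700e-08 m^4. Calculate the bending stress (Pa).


sigma = M * c / I
sigma = 33.1 * 0.0117 / 3.6700e-08
M * c = 0.3873
sigma = 1.0552e+07


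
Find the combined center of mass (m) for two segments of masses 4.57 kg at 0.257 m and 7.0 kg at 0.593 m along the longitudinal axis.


COM = (m1*x1 + m2*x2) / (m1 + m2)
COM = (4.57*0.257 + 7.0*0.593) / (4.57 + 7.0)
Numerator = 5.3255
Denominator = 11.5700
COM = 0.4603


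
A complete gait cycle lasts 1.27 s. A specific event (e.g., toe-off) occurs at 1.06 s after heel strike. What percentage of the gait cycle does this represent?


pct = (event_time / cycle_time) * 100
pct = (1.06 / 1.27) * 100
ratio = 0.8346
pct = 83.4646


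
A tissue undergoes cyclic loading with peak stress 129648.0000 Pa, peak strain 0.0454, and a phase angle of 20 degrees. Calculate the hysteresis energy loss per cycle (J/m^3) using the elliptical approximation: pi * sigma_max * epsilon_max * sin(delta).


E_loss = pi * sigma_max * epsilon_max * sin(delta)
delta = 20 deg = 0.3491 rad
sin(delta) = 0.3420
E_loss = pi * 129648.0000 * 0.0454 * 0.3420
E_loss = 6324.4568


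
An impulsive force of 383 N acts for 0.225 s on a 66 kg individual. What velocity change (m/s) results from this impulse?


J = F * dt = 383 * 0.225 = 86.1750 N*s
delta_v = J / m
delta_v = 86.1750 / 66
delta_v = 1.3057


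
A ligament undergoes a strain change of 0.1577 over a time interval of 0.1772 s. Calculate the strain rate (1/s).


strain_rate = delta_strain / delta_t
strain_rate = 0.1577 / 0.1772
strain_rate = 0.8900


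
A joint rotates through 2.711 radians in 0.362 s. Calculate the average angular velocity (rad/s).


omega = delta_theta / delta_t
omega = 2.711 / 0.362
omega = 7.4890
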